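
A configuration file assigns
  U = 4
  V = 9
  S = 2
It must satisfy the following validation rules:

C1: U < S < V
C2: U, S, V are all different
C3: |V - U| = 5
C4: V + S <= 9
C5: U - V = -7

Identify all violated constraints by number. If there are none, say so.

C1: values 4, 2, 9; U = 4 is not < S = 2  no
C2: values 4, 2, 9 are pairwise distinct  yes
C3: |9 - 4| = 5  yes
C4: V + S = 9 + 2 = 11; 11 > 9, bound 9 not met  no
C5: U - V = 4 - 9 = -5, not -7  no

Constraints 1, 4, and 5 are violated.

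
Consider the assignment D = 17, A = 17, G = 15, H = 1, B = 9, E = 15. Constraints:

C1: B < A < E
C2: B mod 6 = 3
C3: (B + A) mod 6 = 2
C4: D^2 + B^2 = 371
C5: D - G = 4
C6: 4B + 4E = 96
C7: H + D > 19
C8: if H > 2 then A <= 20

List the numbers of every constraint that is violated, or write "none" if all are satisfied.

The assignment fails constraints 1, 4, 5, 7.

C1: values 9, 17, 15; A = 17 is not < E = 15  fails
C2: 9 mod 6 = 3  holds
C3: B + A = 26; 26 mod 6 = 2  holds
C4: D^2 + B^2 = 17^2 + 9^2 = 289 + 81 = 370, not 371  fails
C5: D - G = 17 - 15 = 2, not 4  fails
C6: 4B + 4E = 4(9) + 4(15) = 96  holds
C7: H + D = 1 + 17 = 18; 18 ≤ 19, bound 19 not met  fails
C8: H = 1, not > 2; antecedent false, conditional vacuously true  holds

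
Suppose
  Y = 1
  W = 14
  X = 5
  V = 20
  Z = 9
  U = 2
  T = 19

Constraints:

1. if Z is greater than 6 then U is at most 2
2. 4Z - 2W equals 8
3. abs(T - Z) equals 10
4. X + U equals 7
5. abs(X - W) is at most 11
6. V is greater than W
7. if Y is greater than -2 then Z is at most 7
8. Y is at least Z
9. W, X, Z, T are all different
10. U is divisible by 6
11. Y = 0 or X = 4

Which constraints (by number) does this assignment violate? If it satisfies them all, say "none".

The assignment fails constraints 7, 8, 10, and 11.

1. Z = 9 > 6, so we need U ≤ 2; U = 2 ≤ 2 — OK.
2. 4Z - 2W = 4(9) - 2(14) = 8 — OK.
3. abs(19 - 9) = 10 — OK.
4. X + U = 5 + 2 = 7 — OK.
5. abs(5 - 14) = 9; 9 ≤ 11 — OK.
6. V = 20, W = 14; 20 > 14 — OK.
7. Y = 1 > -2, so we need Z ≤ 7; but Z = 9 > 7 — violated.
8. Y = 1, Z = 9; 1 < 9 (want ≥) — violated.
9. values 14, 5, 9, 19 are pairwise distinct — OK.
10. 2 = 6*0 + 2, so 6 does not divide 2 — violated.
11. Y = 1 ≠ 0 and X = 5 ≠ 4; both disjuncts false — violated.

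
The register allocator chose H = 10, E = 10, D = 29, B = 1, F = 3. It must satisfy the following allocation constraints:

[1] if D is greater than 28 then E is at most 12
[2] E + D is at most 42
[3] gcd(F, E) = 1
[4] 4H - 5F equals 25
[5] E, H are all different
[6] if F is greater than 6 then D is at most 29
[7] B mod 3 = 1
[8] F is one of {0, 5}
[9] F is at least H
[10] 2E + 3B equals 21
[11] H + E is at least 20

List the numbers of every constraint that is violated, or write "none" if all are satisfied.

[1] D = 29 > 28, so we need E ≤ 12; E = 10 ≤ 12  ✓
[2] E + D = 10 + 29 = 39; 39 ≤ 42  ✓
[3] gcd(3, 10) = 1  ✓
[4] 4H - 5F = 4(10) - 5(3) = 25  ✓
[5] E = H = 10, not all different  ✗
[6] F = 3, not > 6; antecedent false, conditional vacuously true  ✓
[7] 1 mod 3 = 1  ✓
[8] F = 3 is not in {0, 5}  ✗
[9] F = 3, H = 10; 3 < 10 (want ≥)  ✗
[10] 2E + 3B = 2(10) + 3(1) = 23, not 21  ✗
[11] H + E = 10 + 10 = 20; 20 ≥ 20  ✓

Violated: 5, 8, 9, and 10.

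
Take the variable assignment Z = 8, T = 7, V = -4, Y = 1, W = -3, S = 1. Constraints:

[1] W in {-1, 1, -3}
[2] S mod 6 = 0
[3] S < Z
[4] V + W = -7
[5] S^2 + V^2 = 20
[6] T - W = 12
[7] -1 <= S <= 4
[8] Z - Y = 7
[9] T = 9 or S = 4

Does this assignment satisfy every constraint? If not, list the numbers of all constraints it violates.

No — constraints 2, 5, 6, and 9 are not satisfied.

[1] W = -3 is in {-1, 1, -3}  true
[2] 1 mod 6 = 1, not 0  false
[3] S = 1, Z = 8; 1 < 8  true
[4] V + W = -4 + (-3) = -7  true
[5] S^2 + V^2 = 1^2 + (-4)^2 = 1 + 16 = 17, not 20  false
[6] T - W = 7 - (-3) = 10, not 12  false
[7] S = 1 lies in [-1, 4]  true
[8] Z - Y = 8 - 1 = 7  true
[9] T = 7 ≠ 9 and S = 1 ≠ 4; both disjuncts false  false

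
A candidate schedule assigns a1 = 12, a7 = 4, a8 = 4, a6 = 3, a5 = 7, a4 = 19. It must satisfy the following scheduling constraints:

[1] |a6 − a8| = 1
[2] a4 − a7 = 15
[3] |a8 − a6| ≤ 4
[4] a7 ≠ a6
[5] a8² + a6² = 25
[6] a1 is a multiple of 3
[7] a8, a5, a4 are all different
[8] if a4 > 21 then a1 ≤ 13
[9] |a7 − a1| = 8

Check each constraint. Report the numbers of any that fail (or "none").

All constraints are satisfied.

[1] |3 − 4| = 1 — OK.
[2] a4 − a7 = 19 − 4 = 15 — OK.
[3] |4 − 3| = 1; 1 ≤ 4 — OK.
[4] a7 = 4, a6 = 3; distinct — OK.
[5] a8² + a6² = 4² + 3² = 16 + 9 = 25 — OK.
[6] 12 / 3 = 4, so 3 divides 12 — OK.
[7] values 4, 7, 19 are pairwise distinct — OK.
[8] a4 = 19, not > 21; antecedent false, conditional vacuously true — OK.
[9] |4 − 12| = 8 — OK.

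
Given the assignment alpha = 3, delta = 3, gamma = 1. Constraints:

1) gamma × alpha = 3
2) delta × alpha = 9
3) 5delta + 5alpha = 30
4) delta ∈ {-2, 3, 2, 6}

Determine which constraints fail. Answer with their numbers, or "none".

No violations.

1) gamma × alpha = 1 × 3 = 3 — OK.
2) delta × alpha = 3 × 3 = 9 — OK.
3) 5delta + 5alpha = 5(3) + 5(3) = 30 — OK.
4) delta = 3 is in {-2, 3, 2, 6} — OK.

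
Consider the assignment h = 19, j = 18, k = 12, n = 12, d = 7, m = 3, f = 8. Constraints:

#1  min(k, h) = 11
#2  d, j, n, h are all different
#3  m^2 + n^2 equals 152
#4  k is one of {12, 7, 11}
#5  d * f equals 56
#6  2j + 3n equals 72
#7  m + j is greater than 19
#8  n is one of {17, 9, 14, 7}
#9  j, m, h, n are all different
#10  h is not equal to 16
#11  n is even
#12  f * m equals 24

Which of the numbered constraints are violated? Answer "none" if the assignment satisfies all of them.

#1 min(12, 19) = 12, not 11  no
#2 values 7, 18, 12, 19 are pairwise distinct  yes
#3 m^2 + n^2 = 3^2 + 12^2 = 9 + 144 = 153, not 152  no
#4 k = 12 is in {12, 7, 11}  yes
#5 d * f = 7 * 8 = 56  yes
#6 2j + 3n = 2(18) + 3(12) = 72  yes
#7 m + j = 3 + 18 = 21; 21 > 19  yes
#8 n = 12 is not in {17, 9, 14, 7}  no
#9 values 18, 3, 19, 12 are pairwise distinct  yes
#10 h = 19, and 19 ≠ 16  yes
#11 n = 12 is even  yes
#12 f * m = 8 * 3 = 24  yes

Constraints 1, 3, and 8 do not hold.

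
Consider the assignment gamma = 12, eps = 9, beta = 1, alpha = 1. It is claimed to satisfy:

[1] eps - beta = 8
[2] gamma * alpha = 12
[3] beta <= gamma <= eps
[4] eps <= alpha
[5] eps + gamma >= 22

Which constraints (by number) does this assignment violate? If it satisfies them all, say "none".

[1] eps - beta = 9 - 1 = 8 — holds.
[2] gamma * alpha = 12 * 1 = 12 — holds.
[3] values 1, 12, 9; gamma = 12 is not <= eps = 9 — fails.
[4] eps = 9, alpha = 1; 9 > 1 (want ≤) — fails.
[5] eps + gamma = 9 + 12 = 21; 21 < 22, bound 22 not met — fails.

Constraints 3, 4, 5 are violated.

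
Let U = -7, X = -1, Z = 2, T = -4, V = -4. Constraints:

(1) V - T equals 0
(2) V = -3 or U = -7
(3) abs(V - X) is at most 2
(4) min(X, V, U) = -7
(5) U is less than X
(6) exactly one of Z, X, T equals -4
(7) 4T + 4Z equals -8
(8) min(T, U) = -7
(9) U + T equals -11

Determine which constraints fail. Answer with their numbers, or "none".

(1) V - T = -4 - (-4) = 0  true
(2) V = -4 ≠ -3, but U = -7 = -7 (second disjunct)  true
(3) abs(-4 - (-1)) = 3; 3 > 2, exceeds bound 2  false
(4) min(-1, -4, -7) = -7  true
(5) U = -7, X = -1; -7 < -1  true
(6) Z=2, X=-1, T=-4; 1 of them equals -4  true
(7) 4T + 4Z = 4(-4) + 4(2) = -8  true
(8) min(-4, -7) = -7  true
(9) U + T = -7 + (-4) = -11  true

No — constraint 3 is not satisfied.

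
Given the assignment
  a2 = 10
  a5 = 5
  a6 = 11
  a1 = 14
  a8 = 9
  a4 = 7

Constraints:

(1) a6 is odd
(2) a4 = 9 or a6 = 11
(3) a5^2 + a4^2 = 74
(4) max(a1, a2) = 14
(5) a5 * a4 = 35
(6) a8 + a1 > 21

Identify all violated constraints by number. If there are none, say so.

(1) a6 = 11 is odd  ✓
(2) a4 = 7 ≠ 9, but a6 = 11 = 11 (second disjunct)  ✓
(3) a5^2 + a4^2 = 5^2 + 7^2 = 25 + 49 = 74  ✓
(4) max(14, 10) = 14  ✓
(5) a5 * a4 = 5 * 7 = 35  ✓
(6) a8 + a1 = 9 + 14 = 23; 23 > 21  ✓

All constraints are satisfied.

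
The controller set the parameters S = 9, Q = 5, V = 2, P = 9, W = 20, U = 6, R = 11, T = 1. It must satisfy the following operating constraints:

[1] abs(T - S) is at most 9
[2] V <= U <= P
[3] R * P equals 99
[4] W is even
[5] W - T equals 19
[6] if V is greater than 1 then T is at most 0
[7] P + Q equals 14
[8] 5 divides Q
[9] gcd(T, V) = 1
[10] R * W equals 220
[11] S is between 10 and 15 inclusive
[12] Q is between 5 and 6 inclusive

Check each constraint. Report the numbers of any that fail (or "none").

Constraints 6 and 11 do not hold.

[1] abs(1 - 9) = 8; 8 ≤ 9  yes
[2] values 2 <= 6 <= 9  yes
[3] R * P = 11 * 9 = 99  yes
[4] W = 20 is even  yes
[5] W - T = 20 - 1 = 19  yes
[6] V = 2 > 1, so we need T ≤ 0; but T = 1 > 0  no
[7] P + Q = 9 + 5 = 14  yes
[8] 5 / 5 = 1, so 5 divides 5  yes
[9] gcd(1, 2) = 1  yes
[10] R * W = 11 * 20 = 220  yes
[11] S = 9 is outside [10, 15]  no
[12] Q = 5 lies in [5, 6]  yes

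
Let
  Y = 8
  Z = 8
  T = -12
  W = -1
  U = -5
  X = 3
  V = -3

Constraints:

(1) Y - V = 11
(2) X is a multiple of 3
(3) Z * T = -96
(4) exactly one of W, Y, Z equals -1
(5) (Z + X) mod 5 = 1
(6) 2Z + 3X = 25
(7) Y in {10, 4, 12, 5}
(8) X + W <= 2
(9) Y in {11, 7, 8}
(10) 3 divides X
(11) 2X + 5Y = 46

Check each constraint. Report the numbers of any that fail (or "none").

(1) Y - V = 8 - (-3) = 11 — holds.
(2) 3 / 3 = 1, so 3 divides 3 — holds.
(3) Z * T = 8 * (-12) = -96 — holds.
(4) W=-1, Y=8, Z=8; 1 of them equals -1 — holds.
(5) Z + X = 11; 11 mod 5 = 1 — holds.
(6) 2Z + 3X = 2(8) + 3(3) = 25 — holds.
(7) Y = 8 is not in {10, 4, 12, 5} — does not hold.
(8) X + W = 3 + (-1) = 2; 2 ≤ 2 — holds.
(9) Y = 8 is in {11, 7, 8} — holds.
(10) 3 / 3 = 1, so 3 divides 3 — holds.
(11) 2X + 5Y = 2(3) + 5(8) = 46 — holds.

The assignment fails constraint 7.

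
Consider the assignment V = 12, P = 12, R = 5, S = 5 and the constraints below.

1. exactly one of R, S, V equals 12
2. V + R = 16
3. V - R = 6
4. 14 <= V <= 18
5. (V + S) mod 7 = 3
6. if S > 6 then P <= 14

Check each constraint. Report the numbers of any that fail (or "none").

1. R=5, S=5, V=12; 1 of them equals 12 — satisfied.
2. V + R = 12 + 5 = 17, not 16 — violated.
3. V - R = 12 - 5 = 7, not 6 — violated.
4. V = 12 is outside [14, 18] — violated.
5. V + S = 17; 17 mod 7 = 3 — satisfied.
6. S = 5, not > 6; antecedent false, conditional vacuously true — satisfied.

Constraints 2, 3, and 4 do not hold.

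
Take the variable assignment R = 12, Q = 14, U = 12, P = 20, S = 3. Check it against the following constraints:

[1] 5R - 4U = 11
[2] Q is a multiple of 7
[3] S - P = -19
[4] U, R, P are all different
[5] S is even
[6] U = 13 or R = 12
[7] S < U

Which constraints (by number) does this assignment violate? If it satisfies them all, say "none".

Violated: 1, 3, 4, 5.

[1] 5R - 4U = 5(12) - 4(12) = 12, not 11 — violated.
[2] 14 / 7 = 2, so 7 divides 14 — satisfied.
[3] S - P = 3 - 20 = -17, not -19 — violated.
[4] U = R = 12, not all different — violated.
[5] S = 3 is odd — violated.
[6] U = 12 ≠ 13, but R = 12 = 12 (second disjunct) — satisfied.
[7] S = 3, U = 12; 3 < 12 — satisfied.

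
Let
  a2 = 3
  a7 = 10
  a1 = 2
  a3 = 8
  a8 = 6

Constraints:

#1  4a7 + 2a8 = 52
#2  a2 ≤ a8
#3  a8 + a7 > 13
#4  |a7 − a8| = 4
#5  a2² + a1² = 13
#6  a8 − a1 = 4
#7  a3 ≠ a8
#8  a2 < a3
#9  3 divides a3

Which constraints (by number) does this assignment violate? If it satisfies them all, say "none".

#1 4a7 + 2a8 = 4(10) + 2(6) = 52  holds
#2 a2 = 3, a8 = 6; 3 ≤ 6  holds
#3 a8 + a7 = 6 + 10 = 16; 16 > 13  holds
#4 |10 − 6| = 4  holds
#5 a2² + a1² = 3² + 2² = 9 + 4 = 13  holds
#6 a8 − a1 = 6 − 2 = 4  holds
#7 a3 = 8, a8 = 6; distinct  holds
#8 a2 = 3, a3 = 8; 3 < 8  holds
#9 8 = 3×2 + 2, so 3 does not divide 8  fails

The assignment fails constraint 9.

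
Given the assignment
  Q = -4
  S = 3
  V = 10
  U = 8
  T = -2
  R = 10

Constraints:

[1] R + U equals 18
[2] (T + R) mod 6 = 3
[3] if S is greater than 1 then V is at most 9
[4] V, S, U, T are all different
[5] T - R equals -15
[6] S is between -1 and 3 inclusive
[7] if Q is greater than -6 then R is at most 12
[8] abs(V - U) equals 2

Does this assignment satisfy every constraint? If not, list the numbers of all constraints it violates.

[1] R + U = 10 + 8 = 18 — holds.
[2] T + R = 8; 8 mod 6 = 2, not 3 — fails.
[3] S = 3 > 1, so we need V ≤ 9; but V = 10 > 9 — fails.
[4] values 10, 3, 8, -2 are pairwise distinct — holds.
[5] T - R = -2 - 10 = -12, not -15 — fails.
[6] S = 3 lies in [-1, 3] — holds.
[7] Q = -4 > -6, so we need R ≤ 12; R = 10 ≤ 12 — holds.
[8] abs(10 - 8) = 2 — holds.

Constraints 2, 3, and 5 do not hold.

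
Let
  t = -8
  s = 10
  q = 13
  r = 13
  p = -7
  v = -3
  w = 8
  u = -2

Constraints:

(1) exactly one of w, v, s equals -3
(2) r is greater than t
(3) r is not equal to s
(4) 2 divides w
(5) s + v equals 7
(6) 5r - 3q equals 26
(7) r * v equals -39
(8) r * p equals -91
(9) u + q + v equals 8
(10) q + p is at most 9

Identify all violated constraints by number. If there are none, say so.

(1) w=8, v=-3, s=10; 1 of them equals -3 — holds.
(2) r = 13, t = -8; 13 > -8 — holds.
(3) r = 13, s = 10; distinct — holds.
(4) 8 / 2 = 4, so 2 divides 8 — holds.
(5) s + v = 10 + (-3) = 7 — holds.
(6) 5r - 3q = 5(13) - 3(13) = 26 — holds.
(7) r * v = 13 * (-3) = -39 — holds.
(8) r * p = 13 * (-7) = -91 — holds.
(9) u + q + v = -2 + 13 + (-3) = 8 — holds.
(10) q + p = 13 + (-7) = 6; 6 ≤ 9 — holds.

No violations.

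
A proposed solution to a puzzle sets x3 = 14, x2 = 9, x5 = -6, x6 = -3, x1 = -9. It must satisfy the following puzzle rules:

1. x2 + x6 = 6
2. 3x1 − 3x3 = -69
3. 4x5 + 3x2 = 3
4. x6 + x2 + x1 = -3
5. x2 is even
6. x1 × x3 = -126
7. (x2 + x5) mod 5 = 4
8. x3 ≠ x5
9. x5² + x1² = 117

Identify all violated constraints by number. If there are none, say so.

Violated: 5, 7.

1. x2 + x6 = 9 + (-3) = 6  holds
2. 3x1 − 3x3 = 3(-9) − 3(14) = -69  holds
3. 4x5 + 3x2 = 4(-6) + 3(9) = 3  holds
4. x6 + x2 + x1 = -3 + 9 + (-9) = -3  holds
5. x2 = 9 is odd  fails
6. x1 × x3 = -9 × 14 = -126  holds
7. x2 + x5 = 3; 3 mod 5 = 3, not 4  fails
8. x3 = 14, x5 = -6; distinct  holds
9. x5² + x1² = (-6)² + (-9)² = 36 + 81 = 117  holds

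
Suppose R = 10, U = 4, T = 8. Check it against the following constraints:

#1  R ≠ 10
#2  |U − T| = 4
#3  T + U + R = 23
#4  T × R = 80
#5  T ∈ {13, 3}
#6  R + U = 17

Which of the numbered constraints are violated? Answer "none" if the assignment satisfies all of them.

The assignment fails constraints 1, 3, 5, and 6.

#1 R = 10, but 10 is required to differ  fails
#2 |4 − 8| = 4  holds
#3 T + U + R = 8 + 4 + 10 = 22, not 23  fails
#4 T × R = 8 × 10 = 80  holds
#5 T = 8 is not in {13, 3}  fails
#6 R + U = 10 + 4 = 14, not 17  fails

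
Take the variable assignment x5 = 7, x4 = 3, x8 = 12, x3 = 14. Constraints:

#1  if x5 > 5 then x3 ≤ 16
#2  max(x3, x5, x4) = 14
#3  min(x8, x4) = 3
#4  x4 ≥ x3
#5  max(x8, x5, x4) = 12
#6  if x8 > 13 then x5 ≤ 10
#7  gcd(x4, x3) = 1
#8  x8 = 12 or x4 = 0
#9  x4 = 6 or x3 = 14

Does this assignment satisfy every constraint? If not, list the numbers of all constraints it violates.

#1 x5 = 7 > 5, so we need x3 ≤ 16; x3 = 14 ≤ 16 — satisfied.
#2 max(14, 7, 3) = 14 — satisfied.
#3 min(12, 3) = 3 — satisfied.
#4 x4 = 3, x3 = 14; 3 < 14 (want ≥) — violated.
#5 max(12, 7, 3) = 12 — satisfied.
#6 x8 = 12, not > 13; antecedent false, conditional vacuously true — satisfied.
#7 gcd(3, 14) = 1 — satisfied.
#8 x8 = 12 = 12 (first disjunct) — satisfied.
#9 x4 = 3 ≠ 6, but x3 = 14 = 14 (second disjunct) — satisfied.

Constraint 4 is violated.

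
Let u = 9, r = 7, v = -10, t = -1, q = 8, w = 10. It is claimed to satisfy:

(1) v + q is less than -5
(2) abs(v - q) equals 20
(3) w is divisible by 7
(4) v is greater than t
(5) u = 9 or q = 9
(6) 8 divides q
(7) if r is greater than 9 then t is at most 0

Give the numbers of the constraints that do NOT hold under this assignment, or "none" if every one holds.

No — constraints 1, 2, 3, and 4 are not satisfied.

(1) v + q = -10 + 8 = -2; -2 ≥ -5, bound -5 not met — fails.
(2) abs(-10 - 8) = 18, not 20 — fails.
(3) 10 = 7*1 + 3, so 7 does not divide 10 — fails.
(4) v = -10, t = -1; -10 ≤ -1 (want >) — fails.
(5) u = 9 = 9 (first disjunct) — holds.
(6) 8 / 8 = 1, so 8 divides 8 — holds.
(7) r = 7, not > 9; antecedent false, conditional vacuously true — holds.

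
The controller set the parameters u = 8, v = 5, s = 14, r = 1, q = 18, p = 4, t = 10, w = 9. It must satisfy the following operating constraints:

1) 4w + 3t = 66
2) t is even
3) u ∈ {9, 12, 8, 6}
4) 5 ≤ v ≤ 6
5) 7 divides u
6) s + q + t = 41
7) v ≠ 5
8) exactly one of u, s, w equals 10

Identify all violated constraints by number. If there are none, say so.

Constraints 5, 6, 7, 8 do not hold.

1) 4w + 3t = 4(9) + 3(10) = 66  OK
2) t = 10 is even  OK
3) u = 8 is in {9, 12, 8, 6}  OK
4) v = 5 lies in [5, 6]  OK
5) 8 = 7×1 + 1, so 7 does not divide 8  FAIL
6) s + q + t = 14 + 18 + 10 = 42, not 41  FAIL
7) v = 5, but 5 is required to differ  FAIL
8) u=8, s=14, w=9; 0 of them equal 10, not exactly one  FAIL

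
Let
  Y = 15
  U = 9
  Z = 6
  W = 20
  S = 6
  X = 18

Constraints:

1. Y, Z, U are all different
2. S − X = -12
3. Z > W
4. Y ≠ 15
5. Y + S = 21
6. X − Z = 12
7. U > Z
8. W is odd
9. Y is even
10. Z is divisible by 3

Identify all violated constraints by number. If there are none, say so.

1. values 15, 6, 9 are pairwise distinct — satisfied.
2. S − X = 6 − 18 = -12 — satisfied.
3. Z = 6, W = 20; 6 ≤ 20 (want >) — violated.
4. Y = 15, but 15 is required to differ — violated.
5. Y + S = 15 + 6 = 21 — satisfied.
6. X − Z = 18 − 6 = 12 — satisfied.
7. U = 9, Z = 6; 9 > 6 — satisfied.
8. W = 20 is even — violated.
9. Y = 15 is odd — violated.
10. 6 / 3 = 2, so 3 divides 6 — satisfied.

The assignment fails constraints 3, 4, 8, and 9.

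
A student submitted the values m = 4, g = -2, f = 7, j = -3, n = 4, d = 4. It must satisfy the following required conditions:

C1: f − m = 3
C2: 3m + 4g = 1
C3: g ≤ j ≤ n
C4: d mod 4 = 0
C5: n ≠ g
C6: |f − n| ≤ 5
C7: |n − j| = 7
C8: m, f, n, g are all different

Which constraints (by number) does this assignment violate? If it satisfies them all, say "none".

Constraints 2, 3, 8 do not hold.

C1: f − m = 7 − 4 = 3 — OK.
C2: 3m + 4g = 3(4) + 4(-2) = 4, not 1 — violated.
C3: values -2, -3, 4; g = -2 is not ≤ j = -3 — violated.
C4: 4 mod 4 = 0 — OK.
C5: n = 4, g = -2; distinct — OK.
C6: |7 − 4| = 3; 3 ≤ 5 — OK.
C7: |4 − (-3)| = 7 — OK.
C8: m = n = 4, not all different — violated.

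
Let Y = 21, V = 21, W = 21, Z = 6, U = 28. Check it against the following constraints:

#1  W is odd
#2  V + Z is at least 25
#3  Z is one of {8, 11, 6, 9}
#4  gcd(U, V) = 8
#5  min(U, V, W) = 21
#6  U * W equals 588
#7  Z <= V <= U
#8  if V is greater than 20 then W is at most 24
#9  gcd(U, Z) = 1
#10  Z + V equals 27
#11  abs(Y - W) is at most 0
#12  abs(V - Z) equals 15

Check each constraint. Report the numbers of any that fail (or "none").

Constraints 4, 9 do not hold.

#1 W = 21 is odd — OK.
#2 V + Z = 21 + 6 = 27; 27 ≥ 25 — OK.
#3 Z = 6 is in {8, 11, 6, 9} — OK.
#4 gcd(28, 21) = 7, not 8 — violated.
#5 min(28, 21, 21) = 21 — OK.
#6 U * W = 28 * 21 = 588 — OK.
#7 values 6 <= 21 <= 28 — OK.
#8 V = 21 > 20, so we need W ≤ 24; W = 21 ≤ 24 — OK.
#9 gcd(28, 6) = 2, not 1 — violated.
#10 Z + V = 6 + 21 = 27 — OK.
#11 abs(21 - 21) = 0; 0 ≤ 0 — OK.
#12 abs(21 - 6) = 15 — OK.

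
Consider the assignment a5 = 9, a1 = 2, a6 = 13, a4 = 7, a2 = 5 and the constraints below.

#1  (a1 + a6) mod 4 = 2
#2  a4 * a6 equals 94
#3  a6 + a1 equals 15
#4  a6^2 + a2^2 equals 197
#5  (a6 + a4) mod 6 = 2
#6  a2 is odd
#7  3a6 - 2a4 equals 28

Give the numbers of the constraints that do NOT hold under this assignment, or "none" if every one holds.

#1 a1 + a6 = 15; 15 mod 4 = 3, not 2 — does not hold.
#2 a4 * a6 = 7 * 13 = 91, not 94 — does not hold.
#3 a6 + a1 = 13 + 2 = 15 — holds.
#4 a6^2 + a2^2 = 13^2 + 5^2 = 169 + 25 = 194, not 197 — does not hold.
#5 a6 + a4 = 20; 20 mod 6 = 2 — holds.
#6 a2 = 5 is odd — holds.
#7 3a6 - 2a4 = 3(13) - 2(7) = 25, not 28 — does not hold.

Constraints 1, 2, 4, and 7 are violated.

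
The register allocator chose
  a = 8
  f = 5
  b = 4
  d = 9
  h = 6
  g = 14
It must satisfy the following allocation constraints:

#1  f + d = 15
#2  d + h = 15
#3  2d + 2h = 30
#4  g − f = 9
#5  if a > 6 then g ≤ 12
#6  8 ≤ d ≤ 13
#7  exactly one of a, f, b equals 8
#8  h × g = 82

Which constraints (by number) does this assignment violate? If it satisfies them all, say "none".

#1 f + d = 5 + 9 = 14, not 15 — violated.
#2 d + h = 9 + 6 = 15 — satisfied.
#3 2d + 2h = 2(9) + 2(6) = 30 — satisfied.
#4 g − f = 14 − 5 = 9 — satisfied.
#5 a = 8 > 6, so we need g ≤ 12; but g = 14 > 12 — violated.
#6 d = 9 lies in [8, 13] — satisfied.
#7 a=8, f=5, b=4; 1 of them equals 8 — satisfied.
#8 h × g = 6 × 14 = 84, not 82 — violated.

Constraints 1, 5, 8 are violated.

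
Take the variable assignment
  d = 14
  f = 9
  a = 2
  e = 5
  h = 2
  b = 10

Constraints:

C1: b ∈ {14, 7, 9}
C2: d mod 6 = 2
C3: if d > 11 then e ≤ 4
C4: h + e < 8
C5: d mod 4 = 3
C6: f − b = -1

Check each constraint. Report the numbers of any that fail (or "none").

C1: b = 10 is not in {14, 7, 9}  ✗
C2: 14 mod 6 = 2  ✓
C3: d = 14 > 11, so we need e ≤ 4; but e = 5 > 4  ✗
C4: h + e = 2 + 5 = 7; 7 < 8  ✓
C5: 14 mod 4 = 2, not 3  ✗
C6: f − b = 9 − 10 = -1  ✓

Violated: 1, 3, and 5.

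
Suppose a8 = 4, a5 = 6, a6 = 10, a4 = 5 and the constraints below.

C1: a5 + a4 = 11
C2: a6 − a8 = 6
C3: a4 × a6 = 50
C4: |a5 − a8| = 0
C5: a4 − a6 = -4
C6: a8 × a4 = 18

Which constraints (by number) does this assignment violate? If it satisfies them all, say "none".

Constraints 4, 5, 6 are violated.

C1: a5 + a4 = 6 + 5 = 11  true
C2: a6 − a8 = 10 − 4 = 6  true
C3: a4 × a6 = 5 × 10 = 50  true
C4: |6 − 4| = 2, not 0  false
C5: a4 − a6 = 5 − 10 = -5, not -4  false
C6: a8 × a4 = 4 × 5 = 20, not 18  false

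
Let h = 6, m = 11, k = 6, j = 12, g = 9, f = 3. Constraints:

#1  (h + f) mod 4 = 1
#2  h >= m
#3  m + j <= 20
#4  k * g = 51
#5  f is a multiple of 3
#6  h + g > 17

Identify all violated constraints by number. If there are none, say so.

The assignment fails constraints 2, 3, 4, and 6.

#1 h + f = 9; 9 mod 4 = 1 — holds.
#2 h = 6, m = 11; 6 < 11 (want ≥) — does not hold.
#3 m + j = 11 + 12 = 23; 23 > 20, bound 20 not met — does not hold.
#4 k * g = 6 * 9 = 54, not 51 — does not hold.
#5 3 / 3 = 1, so 3 divides 3 — holds.
#6 h + g = 6 + 9 = 15; 15 ≤ 17, bound 17 not met — does not hold.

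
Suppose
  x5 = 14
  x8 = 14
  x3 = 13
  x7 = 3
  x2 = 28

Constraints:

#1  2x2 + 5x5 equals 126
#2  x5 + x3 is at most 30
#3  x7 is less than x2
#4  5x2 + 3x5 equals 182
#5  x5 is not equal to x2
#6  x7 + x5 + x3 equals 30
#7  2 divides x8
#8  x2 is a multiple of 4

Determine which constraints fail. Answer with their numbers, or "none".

None — every constraint holds.

#1 2x2 + 5x5 = 2(28) + 5(14) = 126  true
#2 x5 + x3 = 14 + 13 = 27; 27 ≤ 30  true
#3 x7 = 3, x2 = 28; 3 < 28  true
#4 5x2 + 3x5 = 5(28) + 3(14) = 182  true
#5 x5 = 14, x2 = 28; distinct  true
#6 x7 + x5 + x3 = 3 + 14 + 13 = 30  true
#7 14 / 2 = 7, so 2 divides 14  true
#8 28 / 4 = 7, so 4 divides 28  true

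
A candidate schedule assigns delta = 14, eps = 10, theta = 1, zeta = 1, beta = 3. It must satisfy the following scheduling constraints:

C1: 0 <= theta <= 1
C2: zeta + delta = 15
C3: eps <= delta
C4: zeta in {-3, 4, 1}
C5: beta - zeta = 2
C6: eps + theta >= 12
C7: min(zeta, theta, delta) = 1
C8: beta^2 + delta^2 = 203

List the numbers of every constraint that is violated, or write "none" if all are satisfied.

The assignment fails constraints 6, 8.

C1: theta = 1 lies in [0, 1] — OK.
C2: zeta + delta = 1 + 14 = 15 — OK.
C3: eps = 10, delta = 14; 10 ≤ 14 — OK.
C4: zeta = 1 is in {-3, 4, 1} — OK.
C5: beta - zeta = 3 - 1 = 2 — OK.
C6: eps + theta = 10 + 1 = 11; 11 < 12, bound 12 not met — violated.
C7: min(1, 1, 14) = 1 — OK.
C8: beta^2 + delta^2 = 3^2 + 14^2 = 9 + 196 = 205, not 203 — violated.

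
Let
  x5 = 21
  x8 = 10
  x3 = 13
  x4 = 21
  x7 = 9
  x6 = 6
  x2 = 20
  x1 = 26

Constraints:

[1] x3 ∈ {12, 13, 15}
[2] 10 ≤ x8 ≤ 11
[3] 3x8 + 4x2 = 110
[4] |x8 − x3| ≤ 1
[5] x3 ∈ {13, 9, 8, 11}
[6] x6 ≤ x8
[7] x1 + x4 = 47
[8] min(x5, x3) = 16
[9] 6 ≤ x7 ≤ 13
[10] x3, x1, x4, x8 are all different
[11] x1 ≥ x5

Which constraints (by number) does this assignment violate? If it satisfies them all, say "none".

[1] x3 = 13 is in {12, 13, 15}  yes
[2] x8 = 10 lies in [10, 11]  yes
[3] 3x8 + 4x2 = 3(10) + 4(20) = 110  yes
[4] |10 − 13| = 3; 3 > 1, exceeds bound 1  no
[5] x3 = 13 is in {13, 9, 8, 11}  yes
[6] x6 = 6, x8 = 10; 6 ≤ 10  yes
[7] x1 + x4 = 26 + 21 = 47  yes
[8] min(21, 13) = 13, not 16  no
[9] x7 = 9 lies in [6, 13]  yes
[10] values 13, 26, 21, 10 are pairwise distinct  yes
[11] x1 = 26, x5 = 21; 26 ≥ 21  yes

Constraints 4, 8 do not hold.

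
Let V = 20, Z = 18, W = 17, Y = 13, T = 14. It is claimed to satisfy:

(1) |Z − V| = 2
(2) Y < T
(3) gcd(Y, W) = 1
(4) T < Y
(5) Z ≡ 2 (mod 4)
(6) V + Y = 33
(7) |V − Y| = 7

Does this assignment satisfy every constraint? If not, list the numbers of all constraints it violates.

No — constraint 4 is not satisfied.

(1) |18 − 20| = 2 — satisfied.
(2) Y = 13, T = 14; 13 < 14 — satisfied.
(3) gcd(13, 17) = 1 — satisfied.
(4) T = 14, Y = 13; 14 ≥ 13 (want <) — violated.
(5) 18 mod 4 = 2 — satisfied.
(6) V + Y = 20 + 13 = 33 — satisfied.
(7) |20 − 13| = 7 — satisfied.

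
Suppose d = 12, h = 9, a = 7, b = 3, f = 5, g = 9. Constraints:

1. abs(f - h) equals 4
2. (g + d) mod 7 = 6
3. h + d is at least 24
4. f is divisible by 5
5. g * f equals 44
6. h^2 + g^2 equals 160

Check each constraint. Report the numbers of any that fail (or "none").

Constraints 2, 3, 5, 6 are violated.

1. abs(5 - 9) = 4 — satisfied.
2. g + d = 21; 21 mod 7 = 0, not 6 — violated.
3. h + d = 9 + 12 = 21; 21 < 24, bound 24 not met — violated.
4. 5 / 5 = 1, so 5 divides 5 — satisfied.
5. g * f = 9 * 5 = 45, not 44 — violated.
6. h^2 + g^2 = 9^2 + 9^2 = 81 + 81 = 162, not 160 — violated.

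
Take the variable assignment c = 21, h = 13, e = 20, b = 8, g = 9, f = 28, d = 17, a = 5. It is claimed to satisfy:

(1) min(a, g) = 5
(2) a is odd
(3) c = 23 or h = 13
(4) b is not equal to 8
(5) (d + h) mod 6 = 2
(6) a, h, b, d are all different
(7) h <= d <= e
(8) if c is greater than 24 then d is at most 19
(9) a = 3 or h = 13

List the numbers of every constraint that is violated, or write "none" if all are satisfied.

(1) min(5, 9) = 5 — holds.
(2) a = 5 is odd — holds.
(3) c = 21 ≠ 23, but h = 13 = 13 (second disjunct) — holds.
(4) b = 8, but 8 is required to differ — fails.
(5) d + h = 30; 30 mod 6 = 0, not 2 — fails.
(6) values 5, 13, 8, 17 are pairwise distinct — holds.
(7) values 13 <= 17 <= 20 — holds.
(8) c = 21, not > 24; antecedent false, conditional vacuously true — holds.
(9) a = 5 ≠ 3, but h = 13 = 13 (second disjunct) — holds.

The assignment fails constraints 4, 5.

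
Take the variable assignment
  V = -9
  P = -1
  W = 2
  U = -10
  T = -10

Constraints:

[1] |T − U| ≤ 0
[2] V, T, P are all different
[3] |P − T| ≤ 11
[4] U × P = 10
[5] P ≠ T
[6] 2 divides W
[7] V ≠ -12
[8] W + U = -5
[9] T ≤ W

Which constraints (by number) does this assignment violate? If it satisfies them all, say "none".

[1] |-10 − (-10)| = 0; 0 ≤ 0 — satisfied.
[2] values -9, -10, -1 are pairwise distinct — satisfied.
[3] |-1 − (-10)| = 9; 9 ≤ 11 — satisfied.
[4] U × P = -10 × (-1) = 10 — satisfied.
[5] P = -1, T = -10; distinct — satisfied.
[6] 2 / 2 = 1, so 2 divides 2 — satisfied.
[7] V = -9, and -9 ≠ -12 — satisfied.
[8] W + U = 2 + (-10) = -8, not -5 — violated.
[9] T = -10, W = 2; -10 ≤ 2 — satisfied.

Constraint 8 is violated.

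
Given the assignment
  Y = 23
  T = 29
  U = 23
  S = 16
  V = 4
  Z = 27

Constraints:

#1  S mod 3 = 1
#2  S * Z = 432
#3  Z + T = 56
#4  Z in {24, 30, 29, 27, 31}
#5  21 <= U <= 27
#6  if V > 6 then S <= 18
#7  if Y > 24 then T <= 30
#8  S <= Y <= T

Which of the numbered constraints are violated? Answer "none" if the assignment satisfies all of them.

The assignment satisfies every constraint.

#1 16 mod 3 = 1 — holds.
#2 S * Z = 16 * 27 = 432 — holds.
#3 Z + T = 27 + 29 = 56 — holds.
#4 Z = 27 is in {24, 30, 29, 27, 31} — holds.
#5 U = 23 lies in [21, 27] — holds.
#6 V = 4, not > 6; antecedent false, conditional vacuously true — holds.
#7 Y = 23, not > 24; antecedent false, conditional vacuously true — holds.
#8 values 16 <= 23 <= 29 — holds.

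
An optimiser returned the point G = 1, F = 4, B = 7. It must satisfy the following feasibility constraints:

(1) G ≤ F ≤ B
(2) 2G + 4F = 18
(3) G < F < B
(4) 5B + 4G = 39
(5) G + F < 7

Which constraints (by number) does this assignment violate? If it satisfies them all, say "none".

The assignment satisfies every constraint.

(1) values 1 ≤ 4 ≤ 7  true
(2) 2G + 4F = 2(1) + 4(4) = 18  true
(3) values 1 < 4 < 7  true
(4) 5B + 4G = 5(7) + 4(1) = 39  true
(5) G + F = 1 + 4 = 5; 5 < 7  true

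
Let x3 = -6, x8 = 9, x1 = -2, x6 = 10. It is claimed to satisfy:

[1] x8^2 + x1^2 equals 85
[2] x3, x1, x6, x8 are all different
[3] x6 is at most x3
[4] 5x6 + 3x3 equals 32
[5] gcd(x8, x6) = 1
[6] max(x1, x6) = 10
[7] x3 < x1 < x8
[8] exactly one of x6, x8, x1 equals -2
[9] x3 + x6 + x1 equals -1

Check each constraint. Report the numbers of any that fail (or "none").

[1] x8^2 + x1^2 = 9^2 + (-2)^2 = 81 + 4 = 85 — holds.
[2] values -6, -2, 10, 9 are pairwise distinct — holds.
[3] x6 = 10, x3 = -6; 10 > -6 (want ≤) — does not hold.
[4] 5x6 + 3x3 = 5(10) + 3(-6) = 32 — holds.
[5] gcd(9, 10) = 1 — holds.
[6] max(-2, 10) = 10 — holds.
[7] values -6 < -2 < 9 — holds.
[8] x6=10, x8=9, x1=-2; 1 of them equals -2 — holds.
[9] x3 + x6 + x1 = -6 + 10 + (-2) = 2, not -1 — does not hold.

Constraints 3 and 9 are violated.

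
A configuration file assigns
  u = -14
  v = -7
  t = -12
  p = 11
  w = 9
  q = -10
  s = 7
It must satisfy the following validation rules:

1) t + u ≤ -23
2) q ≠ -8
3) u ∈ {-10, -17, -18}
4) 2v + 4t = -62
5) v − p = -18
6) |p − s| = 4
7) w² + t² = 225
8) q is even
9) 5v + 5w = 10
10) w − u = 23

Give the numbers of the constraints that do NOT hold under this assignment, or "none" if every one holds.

Constraint 3 does not hold.

1) t + u = -12 + (-14) = -26; -26 ≤ -23 — OK.
2) q = -10, and -10 ≠ -8 — OK.
3) u = -14 is not in {-10, -17, -18} — violated.
4) 2v + 4t = 2(-7) + 4(-12) = -62 — OK.
5) v − p = -7 − 11 = -18 — OK.
6) |11 − 7| = 4 — OK.
7) w² + t² = 9² + (-12)² = 81 + 144 = 225 — OK.
8) q = -10 is even — OK.
9) 5v + 5w = 5(-7) + 5(9) = 10 — OK.
10) w − u = 9 − (-14) = 23 — OK.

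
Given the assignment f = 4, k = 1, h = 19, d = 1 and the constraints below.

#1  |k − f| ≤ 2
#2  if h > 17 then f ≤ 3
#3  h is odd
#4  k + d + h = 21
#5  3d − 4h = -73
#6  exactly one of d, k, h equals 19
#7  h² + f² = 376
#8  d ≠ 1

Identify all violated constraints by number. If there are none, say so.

No — constraints 1, 2, 7, 8 are not satisfied.

#1 |1 − 4| = 3; 3 > 2, exceeds bound 2  fails
#2 h = 19 > 17, so we need f ≤ 3; but f = 4 > 3  fails
#3 h = 19 is odd  holds
#4 k + d + h = 1 + 1 + 19 = 21  holds
#5 3d − 4h = 3(1) − 4(19) = -73  holds
#6 d=1, k=1, h=19; 1 of them equals 19  holds
#7 h² + f² = 19² + 4² = 361 + 16 = 377, not 376  fails
#8 d = 1, but 1 is required to differ  fails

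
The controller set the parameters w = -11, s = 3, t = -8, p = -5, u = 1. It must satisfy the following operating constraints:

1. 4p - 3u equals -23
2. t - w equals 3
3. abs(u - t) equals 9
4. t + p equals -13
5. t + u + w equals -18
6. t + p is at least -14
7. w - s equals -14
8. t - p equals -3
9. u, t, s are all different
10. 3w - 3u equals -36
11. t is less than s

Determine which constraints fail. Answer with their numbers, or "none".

The assignment satisfies every constraint.

1. 4p - 3u = 4(-5) - 3(1) = -23  ✔
2. t - w = -8 - (-11) = 3  ✔
3. abs(1 - (-8)) = 9  ✔
4. t + p = -8 + (-5) = -13  ✔
5. t + u + w = -8 + 1 + (-11) = -18  ✔
6. t + p = -8 + (-5) = -13; -13 ≥ -14  ✔
7. w - s = -11 - 3 = -14  ✔
8. t - p = -8 - (-5) = -3  ✔
9. values 1, -8, 3 are pairwise distinct  ✔
10. 3w - 3u = 3(-11) - 3(1) = -36  ✔
11. t = -8, s = 3; -8 < 3  ✔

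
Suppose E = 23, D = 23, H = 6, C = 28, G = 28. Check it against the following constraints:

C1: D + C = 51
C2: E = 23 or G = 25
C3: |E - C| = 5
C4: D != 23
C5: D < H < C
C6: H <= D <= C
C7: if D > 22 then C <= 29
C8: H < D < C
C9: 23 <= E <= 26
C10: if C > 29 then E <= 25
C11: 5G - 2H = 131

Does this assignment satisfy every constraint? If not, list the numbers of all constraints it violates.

C1: D + C = 23 + 28 = 51  true
C2: E = 23 = 23 (first disjunct)  true
C3: |23 - 28| = 5  true
C4: D = 23, but 23 is required to differ  false
C5: values 23, 6, 28; D = 23 is not < H = 6  false
C6: values 6 <= 23 <= 28  true
C7: D = 23 > 22, so we need C ≤ 29; C = 28 ≤ 29  true
C8: values 6 < 23 < 28  true
C9: E = 23 lies in [23, 26]  true
C10: C = 28, not > 29; antecedent false, conditional vacuously true  true
C11: 5G - 2H = 5(28) - 2(6) = 128, not 131  false

Constraints 4, 5, and 11 are violated.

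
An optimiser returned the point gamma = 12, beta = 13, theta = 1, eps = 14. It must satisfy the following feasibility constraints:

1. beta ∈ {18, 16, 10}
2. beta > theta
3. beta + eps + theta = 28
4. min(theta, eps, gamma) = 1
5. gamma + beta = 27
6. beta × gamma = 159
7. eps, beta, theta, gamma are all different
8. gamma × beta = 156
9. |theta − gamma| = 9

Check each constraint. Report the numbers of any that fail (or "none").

Violated: 1, 5, 6, and 9.

1. beta = 13 is not in {18, 16, 10}  ✘
2. beta = 13, theta = 1; 13 > 1  ✔
3. beta + eps + theta = 13 + 14 + 1 = 28  ✔
4. min(1, 14, 12) = 1  ✔
5. gamma + beta = 12 + 13 = 25, not 27  ✘
6. beta × gamma = 13 × 12 = 156, not 159  ✘
7. values 14, 13, 1, 12 are pairwise distinct  ✔
8. gamma × beta = 12 × 13 = 156  ✔
9. |1 − 12| = 11, not 9  ✘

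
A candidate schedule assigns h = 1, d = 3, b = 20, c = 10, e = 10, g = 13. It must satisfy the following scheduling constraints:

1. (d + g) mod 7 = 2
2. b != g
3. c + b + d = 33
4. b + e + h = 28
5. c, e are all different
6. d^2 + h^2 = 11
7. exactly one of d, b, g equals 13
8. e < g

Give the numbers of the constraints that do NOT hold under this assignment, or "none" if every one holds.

1. d + g = 16; 16 mod 7 = 2  ✓
2. b = 20, g = 13; distinct  ✓
3. c + b + d = 10 + 20 + 3 = 33  ✓
4. b + e + h = 20 + 10 + 1 = 31, not 28  ✗
5. c = e = 10, not all different  ✗
6. d^2 + h^2 = 3^2 + 1^2 = 9 + 1 = 10, not 11  ✗
7. d=3, b=20, g=13; 1 of them equals 13  ✓
8. e = 10, g = 13; 10 < 13  ✓

No — constraints 4, 5, 6 are not satisfied.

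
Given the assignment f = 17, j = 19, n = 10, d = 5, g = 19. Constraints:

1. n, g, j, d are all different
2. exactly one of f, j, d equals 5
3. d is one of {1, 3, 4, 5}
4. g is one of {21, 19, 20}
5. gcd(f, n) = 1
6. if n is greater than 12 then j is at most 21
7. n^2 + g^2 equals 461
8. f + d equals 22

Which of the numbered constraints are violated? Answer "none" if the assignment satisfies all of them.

Violated: 1.

1. g = j = 19, not all different  false
2. f=17, j=19, d=5; 1 of them equals 5  true
3. d = 5 is in {1, 3, 4, 5}  true
4. g = 19 is in {21, 19, 20}  true
5. gcd(17, 10) = 1  true
6. n = 10, not > 12; antecedent false, conditional vacuously true  true
7. n^2 + g^2 = 10^2 + 19^2 = 100 + 361 = 461  true
8. f + d = 17 + 5 = 22  true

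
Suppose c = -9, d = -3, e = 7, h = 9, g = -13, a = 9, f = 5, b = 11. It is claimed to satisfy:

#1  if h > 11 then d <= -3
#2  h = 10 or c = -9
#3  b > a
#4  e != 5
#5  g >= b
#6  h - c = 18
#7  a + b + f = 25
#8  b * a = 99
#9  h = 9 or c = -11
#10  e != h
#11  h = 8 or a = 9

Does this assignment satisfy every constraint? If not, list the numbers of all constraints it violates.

#1 h = 9, not > 11; antecedent false, conditional vacuously true  holds
#2 h = 9 ≠ 10, but c = -9 = -9 (second disjunct)  holds
#3 b = 11, a = 9; 11 > 9  holds
#4 e = 7, and 7 ≠ 5  holds
#5 g = -13, b = 11; -13 < 11 (want ≥)  fails
#6 h - c = 9 - (-9) = 18  holds
#7 a + b + f = 9 + 11 + 5 = 25  holds
#8 b * a = 11 * 9 = 99  holds
#9 h = 9 = 9 (first disjunct)  holds
#10 e = 7, h = 9; distinct  holds
#11 h = 9 ≠ 8, but a = 9 = 9 (second disjunct)  holds

Constraint 5 does not hold.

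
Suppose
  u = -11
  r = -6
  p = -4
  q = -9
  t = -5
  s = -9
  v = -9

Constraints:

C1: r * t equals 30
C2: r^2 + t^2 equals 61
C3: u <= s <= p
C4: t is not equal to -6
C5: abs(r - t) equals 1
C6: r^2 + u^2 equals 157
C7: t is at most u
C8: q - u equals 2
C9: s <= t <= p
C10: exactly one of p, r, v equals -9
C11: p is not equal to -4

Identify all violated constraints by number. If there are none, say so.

Violated: 7 and 11.

C1: r * t = -6 * (-5) = 30  yes
C2: r^2 + t^2 = (-6)^2 + (-5)^2 = 36 + 25 = 61  yes
C3: values -11 <= -9 <= -4  yes
C4: t = -5, and -5 ≠ -6  yes
C5: abs(-6 - (-5)) = 1  yes
C6: r^2 + u^2 = (-6)^2 + (-11)^2 = 36 + 121 = 157  yes
C7: t = -5, u = -11; -5 > -11 (want ≤)  no
C8: q - u = -9 - (-11) = 2  yes
C9: values -9 <= -5 <= -4  yes
C10: p=-4, r=-6, v=-9; 1 of them equals -9  yes
C11: p = -4, but -4 is required to differ  no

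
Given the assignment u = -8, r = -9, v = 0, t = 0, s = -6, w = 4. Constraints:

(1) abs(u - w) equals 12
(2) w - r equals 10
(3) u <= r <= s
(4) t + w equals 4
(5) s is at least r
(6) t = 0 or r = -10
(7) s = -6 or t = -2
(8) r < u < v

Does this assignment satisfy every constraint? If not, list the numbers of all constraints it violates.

The assignment fails constraints 2, 3.

(1) abs(-8 - 4) = 12 — satisfied.
(2) w - r = 4 - (-9) = 13, not 10 — violated.
(3) values -8, -9, -6; u = -8 is not <= r = -9 — violated.
(4) t + w = 0 + 4 = 4 — satisfied.
(5) s = -6, r = -9; -6 ≥ -9 — satisfied.
(6) t = 0 = 0 (first disjunct) — satisfied.
(7) s = -6 = -6 (first disjunct) — satisfied.
(8) values -9 < -8 < 0 — satisfied.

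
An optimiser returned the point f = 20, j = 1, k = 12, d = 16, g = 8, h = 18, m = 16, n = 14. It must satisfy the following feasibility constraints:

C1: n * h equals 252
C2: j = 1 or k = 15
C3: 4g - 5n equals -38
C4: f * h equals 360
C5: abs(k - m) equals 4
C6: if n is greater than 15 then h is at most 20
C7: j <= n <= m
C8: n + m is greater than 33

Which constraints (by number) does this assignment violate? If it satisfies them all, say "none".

Violated: 8.

C1: n * h = 14 * 18 = 252 — holds.
C2: j = 1 = 1 (first disjunct) — holds.
C3: 4g - 5n = 4(8) - 5(14) = -38 — holds.
C4: f * h = 20 * 18 = 360 — holds.
C5: abs(12 - 16) = 4 — holds.
C6: n = 14, not > 15; antecedent false, conditional vacuously true — holds.
C7: values 1 <= 14 <= 16 — holds.
C8: n + m = 14 + 16 = 30; 30 ≤ 33, bound 33 not met — fails.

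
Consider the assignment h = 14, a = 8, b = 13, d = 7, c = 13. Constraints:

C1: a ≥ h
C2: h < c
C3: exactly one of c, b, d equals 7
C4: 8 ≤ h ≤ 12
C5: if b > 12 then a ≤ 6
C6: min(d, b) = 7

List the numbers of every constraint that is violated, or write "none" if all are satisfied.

No — constraints 1, 2, 4, 5 are not satisfied.

C1: a = 8, h = 14; 8 < 14 (want ≥) — does not hold.
C2: h = 14, c = 13; 14 ≥ 13 (want <) — does not hold.
C3: c=13, b=13, d=7; 1 of them equals 7 — holds.
C4: h = 14 is outside [8, 12] — does not hold.
C5: b = 13 > 12, so we need a ≤ 6; but a = 8 > 6 — does not hold.
C6: min(7, 13) = 7 — holds.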